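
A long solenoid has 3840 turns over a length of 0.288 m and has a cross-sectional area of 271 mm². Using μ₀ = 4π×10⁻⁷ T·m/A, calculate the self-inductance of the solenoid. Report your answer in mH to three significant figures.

A = 271 mm² = 2.710×10^-4 m².
For a long solenoid, L = μ₀N²A/ℓ.
L = (4π×10⁻⁷)(3840)²(2.710×10^-4)/(0.288 m) = 1.744×10^-2 H.

L ≈ 17.4 mH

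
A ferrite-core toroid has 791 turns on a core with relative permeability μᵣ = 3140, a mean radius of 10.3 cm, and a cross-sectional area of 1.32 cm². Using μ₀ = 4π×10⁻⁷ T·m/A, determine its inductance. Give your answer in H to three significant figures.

For a thin toroid, L = μ₀μᵣN²A/(2πR).
L = (4π×10⁻⁷)(3140)(791)²(1.320×10^-4) / (2π×0.103 m) = 0.5036 H.

L ≈ 0.504 H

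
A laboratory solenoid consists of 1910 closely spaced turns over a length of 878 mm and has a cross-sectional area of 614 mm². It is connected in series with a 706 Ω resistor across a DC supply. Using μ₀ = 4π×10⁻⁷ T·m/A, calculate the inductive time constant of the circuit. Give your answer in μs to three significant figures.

A = 614 mm² = 6.140×10^-4 m².
L = μ₀N²A/ℓ = (4π×10⁻⁷)(1910)²(6.140×10^-4)/(0.878) = 3.206×10^-3 H.
τ = L/R = (3.206×10^-3)/(706) = 4.541×10^-6 s.

τ ≈ 4.54 μs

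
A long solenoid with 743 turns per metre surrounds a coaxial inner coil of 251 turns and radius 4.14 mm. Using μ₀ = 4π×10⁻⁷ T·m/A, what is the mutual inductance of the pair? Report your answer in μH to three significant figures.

M ≈ 12.6 μH

The outer solenoid produces a uniform field B₁ = μ₀n₁I₁ across the inner coil,
so the flux linkage is N₂Φ = N₂B₁A₂ = μ₀n₁N₂A₂·I₁, giving M = μ₀n₁N₂A₂.
A₂ = πr² = π(4.140×10^-3 m)² = 5.3846×10^-5 m².
M = (4π×10⁻⁷)(743)(251)(5.3846×10^-5) = 1.262×10^-5 H.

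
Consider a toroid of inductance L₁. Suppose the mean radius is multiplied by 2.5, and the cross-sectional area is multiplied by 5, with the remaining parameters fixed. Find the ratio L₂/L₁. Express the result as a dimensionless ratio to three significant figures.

For a toroid, L ∝ μᵣN²A/R.
L₂/L₁ = (2.5)^-1 × (5) = 2.00.

L₂/L₁ = 2.00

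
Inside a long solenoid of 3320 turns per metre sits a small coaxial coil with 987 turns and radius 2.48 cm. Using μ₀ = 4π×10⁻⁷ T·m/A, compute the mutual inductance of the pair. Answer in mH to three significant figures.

M ≈ 7.96 mH

The outer solenoid produces a uniform field B₁ = μ₀n₁I₁ across the inner coil,
so the flux linkage is N₂Φ = N₂B₁A₂ = μ₀n₁N₂A₂·I₁, giving M = μ₀n₁N₂A₂.
A₂ = πr² = π(2.480×10^-2 m)² = 1.932×10^-3 m².
M = (4π×10⁻⁷)(3320)(987)(1.932×10^-3) = 7.956×10^-3 H.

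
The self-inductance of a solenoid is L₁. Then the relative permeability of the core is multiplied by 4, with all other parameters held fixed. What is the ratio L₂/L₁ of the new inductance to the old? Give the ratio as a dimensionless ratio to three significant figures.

L₂/L₁ = 4.00

For a solenoid, L ∝ μᵣN²A/ℓ.
L₂/L₁ = (4) = 4.00.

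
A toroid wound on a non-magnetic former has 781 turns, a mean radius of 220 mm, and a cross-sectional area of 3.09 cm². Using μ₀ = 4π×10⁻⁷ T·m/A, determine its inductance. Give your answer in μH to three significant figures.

L ≈ 171 μH

For a thin toroid, L = μ₀N²A/(2πR).
L = (4π×10⁻⁷)(781)²(3.090×10^-4) / (2π×0.22 m) = 1.713×10^-4 H.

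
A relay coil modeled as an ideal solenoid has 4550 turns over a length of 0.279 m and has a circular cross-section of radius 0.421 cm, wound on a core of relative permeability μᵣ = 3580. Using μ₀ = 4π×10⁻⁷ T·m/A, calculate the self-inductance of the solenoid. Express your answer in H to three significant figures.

A = πr² = π(4.210×10^-3 m)² = 5.568×10^-5 m².
For a long solenoid, L = μ₀μᵣN²A/ℓ.
L = (4π×10⁻⁷)(3580)(4550)²(5.568×10^-5)/(0.279 m) = 18.59 H.

L ≈ 18.6 H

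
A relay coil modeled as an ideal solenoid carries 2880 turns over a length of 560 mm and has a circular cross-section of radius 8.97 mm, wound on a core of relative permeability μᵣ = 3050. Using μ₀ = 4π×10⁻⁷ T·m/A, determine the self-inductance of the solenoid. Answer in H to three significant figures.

A = πr² = π(8.970×10^-3 m)² = 2.528×10^-4 m².
For a long solenoid, L = μ₀μᵣN²A/ℓ.
L = (4π×10⁻⁷)(3050)(2880)²(2.528×10^-4)/(0.56 m) = 14.3497 H.

L ≈ 14.3 H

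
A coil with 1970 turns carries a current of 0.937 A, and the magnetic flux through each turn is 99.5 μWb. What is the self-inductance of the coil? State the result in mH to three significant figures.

Self-inductance is defined by L = NΦ_B/I (flux linkage over current).
L = (1970)(9.950×10^-5 Wb)/(0.937 A) = 0.2092 H.

L ≈ 209 mH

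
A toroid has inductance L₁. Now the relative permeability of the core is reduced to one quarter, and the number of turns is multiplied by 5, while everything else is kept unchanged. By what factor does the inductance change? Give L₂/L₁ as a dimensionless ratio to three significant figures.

For a toroid, L ∝ μᵣN²A/R.
L₂/L₁ = (0.25) × (5)^2 = 6.25.

L₂/L₁ = 6.25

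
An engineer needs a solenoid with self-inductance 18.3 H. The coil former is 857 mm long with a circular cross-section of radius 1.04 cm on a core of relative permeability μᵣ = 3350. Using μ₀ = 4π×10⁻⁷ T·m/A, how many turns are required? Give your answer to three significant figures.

N ≈ 3310 turns

A = πr² = π(1.040×10^-2 m)² = 3.398×10^-4 m².
From L = μ₀μᵣN²A/ℓ, N = √(Lℓ / (μ₀μᵣA)).
N = √[(18.3)(0.857) / ((4π×10⁻⁷)(3350)×3.398×10^-4)] = √(1.096×10^7) ≈ 3311.2.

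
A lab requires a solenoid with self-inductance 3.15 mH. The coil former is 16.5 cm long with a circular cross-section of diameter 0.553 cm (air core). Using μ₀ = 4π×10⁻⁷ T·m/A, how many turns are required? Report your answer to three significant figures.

A = π(d/2)² = π(2.765×10^-3 m)² = 2.402×10^-5 m².
From L = μ₀N²A/ℓ, N = √(Lℓ / (μ₀A)).
N = √[(3.150×10^-3)(0.165) / ((4π×10⁻⁷)×2.402×10^-5)] = √(1.722×10^7) ≈ 4149.8.

N ≈ 4150 turns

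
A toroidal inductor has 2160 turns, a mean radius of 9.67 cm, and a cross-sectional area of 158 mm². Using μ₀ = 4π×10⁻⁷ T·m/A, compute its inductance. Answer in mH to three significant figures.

L ≈ 1.52 mH

For a thin toroid, L = μ₀N²A/(2πR).
L = (4π×10⁻⁷)(2160)²(1.580×10^-4) / (2π×9.670×10^-2 m) = 1.5246×10^-3 H.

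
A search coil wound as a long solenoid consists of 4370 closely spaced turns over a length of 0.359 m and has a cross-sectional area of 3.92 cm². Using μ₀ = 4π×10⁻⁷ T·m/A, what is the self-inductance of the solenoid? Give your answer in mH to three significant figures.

A = 3.92 cm² = 3.920×10^-4 m².
For a long solenoid, L = μ₀N²A/ℓ.
L = (4π×10⁻⁷)(4370)²(3.920×10^-4)/(0.359 m) = 2.620×10^-2 H.

L ≈ 26.2 mH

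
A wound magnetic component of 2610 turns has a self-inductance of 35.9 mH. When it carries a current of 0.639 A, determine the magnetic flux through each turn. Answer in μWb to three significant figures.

From L = NΦ_B/I, the flux per turn is Φ_B = LI/N.
Φ_B = (3.590×10^-2 H)(0.639 A)/2610 = 8.789×10^-6 Wb.

Φ_B ≈ 8.79 μWb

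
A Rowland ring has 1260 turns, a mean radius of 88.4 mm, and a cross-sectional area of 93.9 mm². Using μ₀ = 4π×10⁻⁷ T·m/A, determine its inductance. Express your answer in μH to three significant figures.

L ≈ 337 μH

For a thin toroid, L = μ₀N²A/(2πR).
L = (4π×10⁻⁷)(1260)²(9.390×10^-5) / (2π×8.840×10^-2 m) = 3.373×10^-4 H.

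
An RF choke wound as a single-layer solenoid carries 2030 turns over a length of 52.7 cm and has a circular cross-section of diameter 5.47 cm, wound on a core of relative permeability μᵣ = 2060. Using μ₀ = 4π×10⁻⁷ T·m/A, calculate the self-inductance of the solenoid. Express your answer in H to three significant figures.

A = π(d/2)² = π(2.735×10^-2 m)² = 2.350×10^-3 m².
For a long solenoid, L = μ₀μᵣN²A/ℓ.
L = (4π×10⁻⁷)(2060)(2030)²(2.350×10^-3)/(0.527 m) = 47.57 H.

L ≈ 47.6 H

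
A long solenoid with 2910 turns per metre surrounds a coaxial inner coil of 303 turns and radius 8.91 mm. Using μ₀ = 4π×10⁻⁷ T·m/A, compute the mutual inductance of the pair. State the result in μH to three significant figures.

The outer solenoid produces a uniform field B₁ = μ₀n₁I₁ across the inner coil,
so the flux linkage is N₂Φ = N₂B₁A₂ = μ₀n₁N₂A₂·I₁, giving M = μ₀n₁N₂A₂.
A₂ = πr² = π(8.910×10^-3 m)² = 2.494×10^-4 m².
M = (4π×10⁻⁷)(2910)(303)(2.494×10^-4) = 2.763×10^-4 H.

M ≈ 276 μH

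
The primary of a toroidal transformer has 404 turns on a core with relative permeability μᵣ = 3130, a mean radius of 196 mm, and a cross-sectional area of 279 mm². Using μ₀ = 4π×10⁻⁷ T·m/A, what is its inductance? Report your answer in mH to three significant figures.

L ≈ 145 mH

For a thin toroid, L = μ₀μᵣN²A/(2πR).
L = (4π×10⁻⁷)(3130)(404)²(2.790×10^-4) / (2π×0.196 m) = 0.1454 H.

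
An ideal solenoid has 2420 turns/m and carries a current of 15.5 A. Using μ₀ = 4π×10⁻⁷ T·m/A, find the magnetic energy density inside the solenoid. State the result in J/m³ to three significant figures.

B = μ₀nI = (4π×10⁻⁷)(2.420×10^3)(15.5) = 4.714×10^-2 T.
u = B²/(2μ₀) = (4.714×10^-2)²/(2×4π×10⁻⁷) = 884 J/m³.

u ≈ 884 J/m³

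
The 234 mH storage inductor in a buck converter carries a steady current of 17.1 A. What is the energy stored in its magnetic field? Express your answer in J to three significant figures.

Stored magnetic energy: U = ½LI².
U = ½(0.234 H)(17.1 A)² = 34.21 J.

U ≈ 34.2 J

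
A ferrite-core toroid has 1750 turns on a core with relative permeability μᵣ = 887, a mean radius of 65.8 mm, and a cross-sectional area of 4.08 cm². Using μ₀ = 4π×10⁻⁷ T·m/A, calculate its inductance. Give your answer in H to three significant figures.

For a thin toroid, L = μ₀μᵣN²A/(2πR).
L = (4π×10⁻⁷)(887)(1750)²(4.080×10^-4) / (2π×6.580×10^-2 m) = 3.369 H.

L ≈ 3.37 H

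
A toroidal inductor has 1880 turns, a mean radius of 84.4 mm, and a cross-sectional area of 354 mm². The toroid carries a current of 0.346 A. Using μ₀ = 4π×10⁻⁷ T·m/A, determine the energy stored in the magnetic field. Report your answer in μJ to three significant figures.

U ≈ 177 μJ

L = μ₀N²A/(2πR) = (4π×10⁻⁷)(1880)²(3.540×10^-4)/(2π×8.440×10^-2) = 2.9649×10^-3 H.
U = ½LI² = ½(2.9649×10^-3)(0.346)² = 1.7747×10^-4 J.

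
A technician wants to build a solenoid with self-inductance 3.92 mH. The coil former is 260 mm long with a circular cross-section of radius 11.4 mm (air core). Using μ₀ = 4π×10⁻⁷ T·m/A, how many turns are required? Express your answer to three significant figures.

A = πr² = π(1.140×10^-2 m)² = 4.083×10^-4 m².
From L = μ₀N²A/ℓ, N = √(Lℓ / (μ₀A)).
N = √[(3.920×10^-3)(0.26) / ((4π×10⁻⁷)×4.083×10^-4)] = √(1.987×10^6) ≈ 1409.4.

N ≈ 1410 turns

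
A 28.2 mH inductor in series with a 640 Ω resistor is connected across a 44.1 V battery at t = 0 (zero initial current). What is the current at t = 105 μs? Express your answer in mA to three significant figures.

τ = L/R = 2.820×10^-2/640 = 4.406×10^-5 s; final current I_∞ = ε/R = 44.1/640 = 6.891×10^-2 A.
I(t) = I_∞(1 − e^(−t/τ)) with t/τ = 2.383.
I = (6.891×10^-2)(1 − e^(−2.383)) = 6.2548×10^-2 A.

I ≈ 62.5 mA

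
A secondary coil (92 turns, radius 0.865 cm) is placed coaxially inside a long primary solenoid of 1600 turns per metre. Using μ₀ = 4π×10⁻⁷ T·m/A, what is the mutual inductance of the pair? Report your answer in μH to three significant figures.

M ≈ 43.5 μH

The outer solenoid produces a uniform field B₁ = μ₀n₁I₁ across the inner coil,
so the flux linkage is N₂Φ = N₂B₁A₂ = μ₀n₁N₂A₂·I₁, giving M = μ₀n₁N₂A₂.
A₂ = πr² = π(8.650×10^-3 m)² = 2.351×10^-4 m².
M = (4π×10⁻⁷)(1600)(92)(2.351×10^-4) = 4.348×10^-5 H.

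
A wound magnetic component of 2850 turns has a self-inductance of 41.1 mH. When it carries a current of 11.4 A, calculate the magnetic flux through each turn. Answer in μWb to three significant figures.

From L = NΦ_B/I, the flux per turn is Φ_B = LI/N.
Φ_B = (4.110×10^-2 H)(11.4 A)/2850 = 1.644×10^-4 Wb.

Φ_B ≈ 164 μWb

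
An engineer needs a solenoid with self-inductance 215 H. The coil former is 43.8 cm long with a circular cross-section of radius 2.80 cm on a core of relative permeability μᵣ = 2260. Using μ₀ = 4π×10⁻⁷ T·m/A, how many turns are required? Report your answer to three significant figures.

N ≈ 3670 turns

A = πr² = π(2.800×10^-2 m)² = 2.463×10^-3 m².
From L = μ₀μᵣN²A/ℓ, N = √(Lℓ / (μ₀μᵣA)).
N = √[(215)(0.438) / ((4π×10⁻⁷)(2260)×2.463×10^-3)] = √(1.346×10^7) ≈ 3669.1.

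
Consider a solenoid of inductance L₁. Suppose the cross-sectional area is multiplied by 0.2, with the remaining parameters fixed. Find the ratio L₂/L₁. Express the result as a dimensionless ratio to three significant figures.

L₂/L₁ = 0.200

For a solenoid, L ∝ μᵣN²A/ℓ.
L₂/L₁ = (0.2) = 0.200.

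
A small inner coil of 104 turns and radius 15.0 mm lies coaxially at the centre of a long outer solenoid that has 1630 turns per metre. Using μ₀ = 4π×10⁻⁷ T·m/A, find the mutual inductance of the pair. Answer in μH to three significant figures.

M ≈ 151 μH

The outer solenoid produces a uniform field B₁ = μ₀n₁I₁ across the inner coil,
so the flux linkage is N₂Φ = N₂B₁A₂ = μ₀n₁N₂A₂·I₁, giving M = μ₀n₁N₂A₂.
A₂ = πr² = π(1.500×10^-2 m)² = 7.069×10^-4 m².
M = (4π×10⁻⁷)(1630)(104)(7.069×10^-4) = 1.506×10^-4 H.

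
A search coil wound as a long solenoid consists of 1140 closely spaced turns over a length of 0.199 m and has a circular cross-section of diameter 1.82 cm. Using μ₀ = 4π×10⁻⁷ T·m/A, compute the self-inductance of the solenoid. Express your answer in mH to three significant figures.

L ≈ 2.14 mH

A = π(d/2)² = π(9.100×10^-3 m)² = 2.602×10^-4 m².
For a long solenoid, L = μ₀N²A/ℓ.
L = (4π×10⁻⁷)(1140)²(2.602×10^-4)/(0.199 m) = 2.135×10^-3 H.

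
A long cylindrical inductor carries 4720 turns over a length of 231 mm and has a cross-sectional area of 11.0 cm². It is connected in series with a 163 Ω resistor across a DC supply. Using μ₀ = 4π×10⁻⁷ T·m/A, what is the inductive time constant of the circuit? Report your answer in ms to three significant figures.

A = 11.0 cm² = 1.100×10^-3 m².
L = μ₀N²A/ℓ = (4π×10⁻⁷)(4720)²(1.100×10^-3)/(0.231) = 0.1333 H.
τ = L/R = (0.1333)/(163) = 8.179×10^-4 s.

τ ≈ 0.818 ms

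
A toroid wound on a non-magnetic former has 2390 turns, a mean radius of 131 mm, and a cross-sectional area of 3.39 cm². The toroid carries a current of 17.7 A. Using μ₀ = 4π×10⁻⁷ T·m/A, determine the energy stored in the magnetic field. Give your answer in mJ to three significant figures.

L = μ₀N²A/(2πR) = (4π×10⁻⁷)(2390)²(3.390×10^-4)/(2π×0.131) = 2.956×10^-3 H.
U = ½LI² = ½(2.956×10^-3)(17.7)² = 0.4631 J.

U ≈ 463 mJ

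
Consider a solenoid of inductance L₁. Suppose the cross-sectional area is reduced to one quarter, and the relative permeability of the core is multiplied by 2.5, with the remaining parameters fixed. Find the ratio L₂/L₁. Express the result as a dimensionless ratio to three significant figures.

L₂/L₁ = 0.625

For a solenoid, L ∝ μᵣN²A/ℓ.
L₂/L₁ = (0.25) × (2.5) = 0.625.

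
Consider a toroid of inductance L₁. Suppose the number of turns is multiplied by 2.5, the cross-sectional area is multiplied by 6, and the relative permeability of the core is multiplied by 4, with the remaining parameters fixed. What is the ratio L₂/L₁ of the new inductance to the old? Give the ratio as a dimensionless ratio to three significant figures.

For a toroid, L ∝ μᵣN²A/R.
L₂/L₁ = (2.5)^2 × (6) × (4) = 150.

L₂/L₁ = 150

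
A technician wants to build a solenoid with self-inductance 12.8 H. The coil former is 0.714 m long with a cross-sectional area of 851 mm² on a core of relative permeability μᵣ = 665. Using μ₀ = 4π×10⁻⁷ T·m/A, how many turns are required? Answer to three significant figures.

A = 851 mm² = 8.510×10^-4 m².
From L = μ₀μᵣN²A/ℓ, N = √(Lℓ / (μ₀μᵣA)).
N = √[(12.8)(0.714) / ((4π×10⁻⁷)(665)×8.510×10^-4)] = √(1.285×10^7) ≈ 3584.9.

N ≈ 3580 turns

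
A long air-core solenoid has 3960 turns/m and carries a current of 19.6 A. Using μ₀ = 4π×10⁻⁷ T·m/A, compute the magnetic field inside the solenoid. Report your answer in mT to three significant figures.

Inside a long solenoid, B = μ₀nI.
B = (4π×10⁻⁷)(3.960×10^3 m⁻¹)(19.6 A) = 9.754×10^-2 T.

B ≈ 97.5 mT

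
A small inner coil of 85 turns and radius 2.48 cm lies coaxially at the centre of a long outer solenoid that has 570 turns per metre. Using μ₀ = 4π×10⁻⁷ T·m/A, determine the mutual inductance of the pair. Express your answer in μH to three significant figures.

The outer solenoid produces a uniform field B₁ = μ₀n₁I₁ across the inner coil,
so the flux linkage is N₂Φ = N₂B₁A₂ = μ₀n₁N₂A₂·I₁, giving M = μ₀n₁N₂A₂.
A₂ = πr² = π(2.480×10^-2 m)² = 1.932×10^-3 m².
M = (4π×10⁻⁷)(570)(85)(1.932×10^-3) = 1.176×10^-4 H.

M ≈ 118 μH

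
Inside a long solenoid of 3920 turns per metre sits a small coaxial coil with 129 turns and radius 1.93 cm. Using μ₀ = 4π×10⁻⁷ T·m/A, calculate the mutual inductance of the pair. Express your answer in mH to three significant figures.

The outer solenoid produces a uniform field B₁ = μ₀n₁I₁ across the inner coil,
so the flux linkage is N₂Φ = N₂B₁A₂ = μ₀n₁N₂A₂·I₁, giving M = μ₀n₁N₂A₂.
A₂ = πr² = π(1.930×10^-2 m)² = 1.170×10^-3 m².
M = (4π×10⁻⁷)(3920)(129)(1.170×10^-3) = 7.436×10^-4 H.

M ≈ 0.744 mH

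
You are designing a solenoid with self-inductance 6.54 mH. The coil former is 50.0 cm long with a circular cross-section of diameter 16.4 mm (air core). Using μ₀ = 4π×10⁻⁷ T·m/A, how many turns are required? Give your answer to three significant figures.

N ≈ 3510 turns

A = π(d/2)² = π(8.200×10^-3 m)² = 2.112×10^-4 m².
From L = μ₀N²A/ℓ, N = √(Lℓ / (μ₀A)).
N = √[(6.540×10^-3)(0.5) / ((4π×10⁻⁷)×2.112×10^-4)] = √(1.232×10^7) ≈ 3509.8.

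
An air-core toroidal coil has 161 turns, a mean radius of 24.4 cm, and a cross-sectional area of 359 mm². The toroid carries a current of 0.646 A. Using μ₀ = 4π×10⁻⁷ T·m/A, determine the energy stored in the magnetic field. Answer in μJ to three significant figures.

L = μ₀N²A/(2πR) = (4π×10⁻⁷)(161)²(3.590×10^-4)/(2π×0.244) = 7.628×10^-6 H.
U = ½LI² = ½(7.628×10^-6)(0.646)² = 1.592×10^-6 J.

U ≈ 1.59 μJ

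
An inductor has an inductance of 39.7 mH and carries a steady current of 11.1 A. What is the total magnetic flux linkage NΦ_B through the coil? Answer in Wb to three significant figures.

NΦ_B ≈ 0.441 Wb

From L = NΦ_B/I, the flux linkage is NΦ_B = LI.
NΦ_B = (3.970×10^-2 H)(11.1 A) = 0.4407 Wb.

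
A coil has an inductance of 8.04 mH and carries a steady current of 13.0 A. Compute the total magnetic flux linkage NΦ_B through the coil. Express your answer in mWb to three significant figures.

NΦ_B ≈ 105 mWb

From L = NΦ_B/I, the flux linkage is NΦ_B = LI.
NΦ_B = (8.040×10^-3 H)(13.0 A) = 0.1045 Wb.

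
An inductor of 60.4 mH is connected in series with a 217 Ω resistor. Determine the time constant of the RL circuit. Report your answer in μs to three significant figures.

τ ≈ 278 μs

τ = L/R = (6.040×10^-2 H)/(217 Ω) = 2.783×10^-4 s.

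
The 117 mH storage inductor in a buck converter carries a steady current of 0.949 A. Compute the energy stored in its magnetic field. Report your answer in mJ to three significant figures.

U ≈ 52.7 mJ

Stored magnetic energy: U = ½LI².
U = ½(0.117 H)(0.949 A)² = 5.269×10^-2 J.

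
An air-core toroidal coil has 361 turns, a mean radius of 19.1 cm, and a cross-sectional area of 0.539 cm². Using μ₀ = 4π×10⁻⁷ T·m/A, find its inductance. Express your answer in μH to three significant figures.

For a thin toroid, L = μ₀N²A/(2πR).
L = (4π×10⁻⁷)(361)²(5.390×10^-5) / (2π×0.191 m) = 7.355×10^-6 H.

L ≈ 7.36 μH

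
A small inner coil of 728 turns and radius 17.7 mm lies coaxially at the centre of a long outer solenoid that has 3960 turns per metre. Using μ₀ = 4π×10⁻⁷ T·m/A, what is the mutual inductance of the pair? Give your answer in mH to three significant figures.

The outer solenoid produces a uniform field B₁ = μ₀n₁I₁ across the inner coil,
so the flux linkage is N₂Φ = N₂B₁A₂ = μ₀n₁N₂A₂·I₁, giving M = μ₀n₁N₂A₂.
A₂ = πr² = π(1.770×10^-2 m)² = 9.842×10^-4 m².
M = (4π×10⁻⁷)(3960)(728)(9.842×10^-4) = 3.566×10^-3 H.

M ≈ 3.57 mH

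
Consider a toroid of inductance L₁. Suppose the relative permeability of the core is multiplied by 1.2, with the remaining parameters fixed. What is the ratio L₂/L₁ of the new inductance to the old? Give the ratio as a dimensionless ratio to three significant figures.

For a toroid, L ∝ μᵣN²A/R.
L₂/L₁ = (1.2) = 1.20.

L₂/L₁ = 1.20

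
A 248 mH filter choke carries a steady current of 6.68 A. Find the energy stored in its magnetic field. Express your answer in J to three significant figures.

Stored magnetic energy: U = ½LI².
U = ½(0.248 H)(6.68 A)² = 5.533 J.

U ≈ 5.53 J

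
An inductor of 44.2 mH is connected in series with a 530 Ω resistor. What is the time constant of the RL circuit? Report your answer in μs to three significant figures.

τ = L/R = (4.420×10^-2 H)/(530 Ω) = 8.340×10^-5 s.

τ ≈ 83.4 μs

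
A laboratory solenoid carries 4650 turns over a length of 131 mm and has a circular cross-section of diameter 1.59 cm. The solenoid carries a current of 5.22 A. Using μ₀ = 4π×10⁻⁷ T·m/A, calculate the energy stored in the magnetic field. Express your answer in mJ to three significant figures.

U ≈ 561 mJ

A = π(d/2)² = π(7.950×10^-3 m)² = 1.986×10^-4 m².
L = μ₀N²A/ℓ = (4π×10⁻⁷)(4650)²(1.986×10^-4)/(0.131) = 4.118×10^-2 H.
U = ½LI² = ½(4.118×10^-2)(5.22)² = 0.5611 J.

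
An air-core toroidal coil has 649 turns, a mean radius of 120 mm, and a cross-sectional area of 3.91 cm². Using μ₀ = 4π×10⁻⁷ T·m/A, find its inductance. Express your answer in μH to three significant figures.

For a thin toroid, L = μ₀N²A/(2πR).
L = (4π×10⁻⁷)(649)²(3.910×10^-4) / (2π×0.12 m) = 2.7448×10^-4 H.

L ≈ 274 μH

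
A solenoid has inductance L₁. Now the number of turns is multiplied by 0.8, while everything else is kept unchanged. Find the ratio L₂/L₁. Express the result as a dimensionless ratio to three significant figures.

For a solenoid, L ∝ μᵣN²A/ℓ.
L₂/L₁ = (0.8)^2 = 0.640.

L₂/L₁ = 0.640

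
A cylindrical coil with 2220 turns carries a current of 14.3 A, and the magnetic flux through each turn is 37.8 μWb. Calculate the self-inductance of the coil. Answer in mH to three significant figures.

Self-inductance is defined by L = NΦ_B/I (flux linkage over current).
L = (2220)(3.780×10^-5 Wb)/(14.3 A) = 5.868×10^-3 H.

L ≈ 5.87 mH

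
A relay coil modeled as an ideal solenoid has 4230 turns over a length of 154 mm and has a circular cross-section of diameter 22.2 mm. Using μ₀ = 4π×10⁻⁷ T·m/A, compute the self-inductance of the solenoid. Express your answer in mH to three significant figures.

L ≈ 56.5 mH

A = π(d/2)² = π(1.110×10^-2 m)² = 3.871×10^-4 m².
For a long solenoid, L = μ₀N²A/ℓ.
L = (4π×10⁻⁷)(4230)²(3.871×10^-4)/(0.154 m) = 5.652×10^-2 H.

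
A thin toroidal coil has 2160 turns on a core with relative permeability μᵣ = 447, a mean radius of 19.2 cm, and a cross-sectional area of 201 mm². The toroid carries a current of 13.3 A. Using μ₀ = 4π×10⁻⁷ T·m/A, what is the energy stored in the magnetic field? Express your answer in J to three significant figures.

U ≈ 38.6 J

L = μ₀μᵣN²A/(2πR) = (4π×10⁻⁷)(447)(2160)²(2.010×10^-4)/(2π×0.192) = 0.4367 H.
U = ½LI² = ½(0.4367)(13.3)² = 38.62 J.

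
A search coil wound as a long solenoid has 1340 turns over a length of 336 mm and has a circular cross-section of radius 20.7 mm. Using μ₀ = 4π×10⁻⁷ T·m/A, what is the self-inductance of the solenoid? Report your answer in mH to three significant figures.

A = πr² = π(2.070×10^-2 m)² = 1.346×10^-3 m².
For a long solenoid, L = μ₀N²A/ℓ.
L = (4π×10⁻⁷)(1340)²(1.346×10^-3)/(0.336 m) = 9.040×10^-3 H.

L ≈ 9.04 mH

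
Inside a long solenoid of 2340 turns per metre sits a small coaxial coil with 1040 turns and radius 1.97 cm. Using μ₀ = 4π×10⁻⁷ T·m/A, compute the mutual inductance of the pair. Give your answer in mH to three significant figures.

M ≈ 3.73 mH

The outer solenoid produces a uniform field B₁ = μ₀n₁I₁ across the inner coil,
so the flux linkage is N₂Φ = N₂B₁A₂ = μ₀n₁N₂A₂·I₁, giving M = μ₀n₁N₂A₂.
A₂ = πr² = π(1.970×10^-2 m)² = 1.219×10^-3 m².
M = (4π×10⁻⁷)(2340)(1040)(1.219×10^-3) = 3.729×10^-3 H.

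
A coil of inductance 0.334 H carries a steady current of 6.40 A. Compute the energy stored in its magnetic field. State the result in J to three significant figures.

U ≈ 6.84 J

Stored magnetic energy: U = ½LI².
U = ½(0.334 H)(6.40 A)² = 6.84 J.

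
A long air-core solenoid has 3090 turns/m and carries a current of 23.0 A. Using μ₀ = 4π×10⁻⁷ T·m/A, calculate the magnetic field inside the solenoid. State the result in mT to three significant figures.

B ≈ 89.3 mT

Inside a long solenoid, B = μ₀nI.
B = (4π×10⁻⁷)(3.090×10^3 m⁻¹)(23.0 A) = 8.931×10^-2 T.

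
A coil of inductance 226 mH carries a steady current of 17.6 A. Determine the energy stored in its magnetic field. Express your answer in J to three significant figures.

Stored magnetic energy: U = ½LI².
U = ½(0.226 H)(17.6 A)² = 35 J.

U ≈ 35.0 J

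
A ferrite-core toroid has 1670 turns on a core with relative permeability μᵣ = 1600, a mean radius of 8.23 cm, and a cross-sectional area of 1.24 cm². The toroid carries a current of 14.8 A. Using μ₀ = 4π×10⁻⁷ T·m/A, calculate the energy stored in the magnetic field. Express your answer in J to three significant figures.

U ≈ 147 J

L = μ₀μᵣN²A/(2πR) = (4π×10⁻⁷)(1600)(1670)²(1.240×10^-4)/(2π×8.230×10^-2) = 1.3446 H.
U = ½LI² = ½(1.3446)(14.8)² = 147.3 J.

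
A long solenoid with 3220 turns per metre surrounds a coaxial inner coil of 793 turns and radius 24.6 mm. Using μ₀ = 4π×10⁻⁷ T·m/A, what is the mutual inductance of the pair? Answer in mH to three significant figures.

M ≈ 6.10 mH

The outer solenoid produces a uniform field B₁ = μ₀n₁I₁ across the inner coil,
so the flux linkage is N₂Φ = N₂B₁A₂ = μ₀n₁N₂A₂·I₁, giving M = μ₀n₁N₂A₂.
A₂ = πr² = π(2.460×10^-2 m)² = 1.901×10^-3 m².
M = (4π×10⁻⁷)(3220)(793)(1.901×10^-3) = 6.100×10^-3 H.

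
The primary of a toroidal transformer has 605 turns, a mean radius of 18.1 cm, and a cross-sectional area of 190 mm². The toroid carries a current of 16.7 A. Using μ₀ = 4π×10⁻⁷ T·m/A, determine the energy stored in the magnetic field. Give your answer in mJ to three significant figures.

L = μ₀N²A/(2πR) = (4π×10⁻⁷)(605)²(1.900×10^-4)/(2π×0.181) = 7.6845×10^-5 H.
U = ½LI² = ½(7.6845×10^-5)(16.7)² = 1.072×10^-2 J.

U ≈ 10.7 mJ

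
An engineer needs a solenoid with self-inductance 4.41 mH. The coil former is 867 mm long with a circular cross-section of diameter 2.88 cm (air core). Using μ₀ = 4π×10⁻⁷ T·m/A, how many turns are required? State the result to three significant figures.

N ≈ 2160 turns

A = π(d/2)² = π(1.440×10^-2 m)² = 6.514×10^-4 m².
From L = μ₀N²A/ℓ, N = √(Lℓ / (μ₀A)).
N = √[(4.410×10^-3)(0.867) / ((4π×10⁻⁷)×6.514×10^-4)] = √(4.671×10^6) ≈ 2161.2.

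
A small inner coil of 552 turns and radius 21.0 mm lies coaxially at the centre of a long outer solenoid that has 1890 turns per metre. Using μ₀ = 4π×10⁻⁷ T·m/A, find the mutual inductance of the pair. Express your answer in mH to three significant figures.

M ≈ 1.82 mH

The outer solenoid produces a uniform field B₁ = μ₀n₁I₁ across the inner coil,
so the flux linkage is N₂Φ = N₂B₁A₂ = μ₀n₁N₂A₂·I₁, giving M = μ₀n₁N₂A₂.
A₂ = πr² = π(2.100×10^-2 m)² = 1.385×10^-3 m².
M = (4π×10⁻⁷)(1890)(552)(1.385×10^-3) = 1.816×10^-3 H.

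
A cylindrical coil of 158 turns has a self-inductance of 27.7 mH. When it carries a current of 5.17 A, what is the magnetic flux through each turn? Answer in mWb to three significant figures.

From L = NΦ_B/I, the flux per turn is Φ_B = LI/N.
Φ_B = (2.770×10^-2 H)(5.17 A)/158 = 9.064×10^-4 Wb.

Φ_B ≈ 0.906 mWb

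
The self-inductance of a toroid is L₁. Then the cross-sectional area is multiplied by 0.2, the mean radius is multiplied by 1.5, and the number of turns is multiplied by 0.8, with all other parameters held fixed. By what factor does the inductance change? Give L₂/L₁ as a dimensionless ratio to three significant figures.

L₂/L₁ = 0.0853

For a toroid, L ∝ μᵣN²A/R.
L₂/L₁ = (0.2) × (1.5)^-1 × (0.8)^2 = 0.0853.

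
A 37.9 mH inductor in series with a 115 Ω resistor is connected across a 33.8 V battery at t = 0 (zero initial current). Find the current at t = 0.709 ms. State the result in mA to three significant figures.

τ = L/R = 3.790×10^-2/115 = 3.296×10^-4 s; final current I_∞ = ε/R = 33.8/115 = 0.2939 A.
I(t) = I_∞(1 − e^(−t/τ)) with t/τ = 2.151.
I = (0.2939)(1 − e^(−2.151)) = 0.2597 A.

I ≈ 260 mA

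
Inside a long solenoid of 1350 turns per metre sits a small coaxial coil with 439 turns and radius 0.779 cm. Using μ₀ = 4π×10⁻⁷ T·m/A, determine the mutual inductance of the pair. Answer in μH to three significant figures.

M ≈ 142 μH

The outer solenoid produces a uniform field B₁ = μ₀n₁I₁ across the inner coil,
so the flux linkage is N₂Φ = N₂B₁A₂ = μ₀n₁N₂A₂·I₁, giving M = μ₀n₁N₂A₂.
A₂ = πr² = π(7.790×10^-3 m)² = 1.906×10^-4 m².
M = (4π×10⁻⁷)(1350)(439)(1.906×10^-4) = 1.420×10^-4 H.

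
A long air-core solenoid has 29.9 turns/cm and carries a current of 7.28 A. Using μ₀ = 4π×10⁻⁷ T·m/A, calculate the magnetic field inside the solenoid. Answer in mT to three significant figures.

Inside a long solenoid, B = μ₀nI.
B = (4π×10⁻⁷)(2.990×10^3 m⁻¹)(7.28 A) = 2.735×10^-2 T.

B ≈ 27.4 mT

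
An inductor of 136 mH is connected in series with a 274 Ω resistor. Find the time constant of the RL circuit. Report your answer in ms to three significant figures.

τ ≈ 0.496 ms

τ = L/R = (0.136 H)/(274 Ω) = 4.964×10^-4 s.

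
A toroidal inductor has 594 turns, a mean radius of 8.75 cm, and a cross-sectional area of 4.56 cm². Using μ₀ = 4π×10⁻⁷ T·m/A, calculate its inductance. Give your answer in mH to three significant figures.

L ≈ 0.368 mH

For a thin toroid, L = μ₀N²A/(2πR).
L = (4π×10⁻⁷)(594)²(4.560×10^-4) / (2π×8.750×10^-2 m) = 3.678×10^-4 H.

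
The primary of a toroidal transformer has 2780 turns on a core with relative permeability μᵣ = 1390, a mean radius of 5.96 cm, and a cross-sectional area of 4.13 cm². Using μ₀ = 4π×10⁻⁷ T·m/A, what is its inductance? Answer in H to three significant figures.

For a thin toroid, L = μ₀μᵣN²A/(2πR).
L = (4π×10⁻⁷)(1390)(2780)²(4.130×10^-4) / (2π×5.960×10^-2 m) = 14.89 H.

L ≈ 14.9 H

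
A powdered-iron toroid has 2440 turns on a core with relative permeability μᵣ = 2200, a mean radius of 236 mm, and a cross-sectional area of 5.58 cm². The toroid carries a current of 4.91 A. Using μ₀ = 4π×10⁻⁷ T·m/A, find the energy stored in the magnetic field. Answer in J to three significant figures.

L = μ₀μᵣN²A/(2πR) = (4π×10⁻⁷)(2200)(2440)²(5.580×10^-4)/(2π×0.236) = 6.194 H.
U = ½LI² = ½(6.194)(4.91)² = 74.66 J.

U ≈ 74.7 J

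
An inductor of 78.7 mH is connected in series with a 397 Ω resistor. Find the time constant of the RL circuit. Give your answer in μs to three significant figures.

τ = L/R = (7.870×10^-2 H)/(397 Ω) = 1.982×10^-4 s.

τ ≈ 198 μs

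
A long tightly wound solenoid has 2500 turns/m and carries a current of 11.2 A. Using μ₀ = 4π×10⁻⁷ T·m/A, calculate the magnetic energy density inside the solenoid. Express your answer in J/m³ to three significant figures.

B = μ₀nI = (4π×10⁻⁷)(2.500×10^3)(11.2) = 3.519×10^-2 T.
u = B²/(2μ₀) = (3.519×10^-2)²/(2×4π×10⁻⁷) = 492.6 J/m³.

u ≈ 493 J/m³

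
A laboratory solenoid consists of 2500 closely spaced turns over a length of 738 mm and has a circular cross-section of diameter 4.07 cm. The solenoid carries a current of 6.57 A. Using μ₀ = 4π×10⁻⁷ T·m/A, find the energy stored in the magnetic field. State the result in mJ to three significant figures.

U ≈ 299 mJ

A = π(d/2)² = π(2.035×10^-2 m)² = 1.301×10^-3 m².
L = μ₀N²A/ℓ = (4π×10⁻⁷)(2500)²(1.301×10^-3)/(0.738) = 1.3846×10^-2 H.
U = ½LI² = ½(1.3846×10^-2)(6.57)² = 0.2988 J.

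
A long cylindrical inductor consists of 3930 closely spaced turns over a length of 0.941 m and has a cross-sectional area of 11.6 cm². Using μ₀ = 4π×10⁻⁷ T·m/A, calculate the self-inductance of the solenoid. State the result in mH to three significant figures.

L ≈ 23.9 mH

A = 11.6 cm² = 1.160×10^-3 m².
For a long solenoid, L = μ₀N²A/ℓ.
L = (4π×10⁻⁷)(3930)²(1.160×10^-3)/(0.941 m) = 2.393×10^-2 H.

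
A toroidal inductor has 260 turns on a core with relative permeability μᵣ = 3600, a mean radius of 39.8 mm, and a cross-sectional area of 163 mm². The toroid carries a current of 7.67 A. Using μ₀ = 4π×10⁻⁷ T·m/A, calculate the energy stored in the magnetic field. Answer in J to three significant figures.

U ≈ 5.86 J

L = μ₀μᵣN²A/(2πR) = (4π×10⁻⁷)(3600)(260)²(1.630×10^-4)/(2π×3.980×10^-2) = 0.1993 H.
U = ½LI² = ½(0.1993)(7.67)² = 5.863 J.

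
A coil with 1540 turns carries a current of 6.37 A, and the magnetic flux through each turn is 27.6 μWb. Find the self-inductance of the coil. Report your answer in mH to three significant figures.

L ≈ 6.67 mH

Self-inductance is defined by L = NΦ_B/I (flux linkage over current).
L = (1540)(2.760×10^-5 Wb)/(6.37 A) = 6.673×10^-3 H.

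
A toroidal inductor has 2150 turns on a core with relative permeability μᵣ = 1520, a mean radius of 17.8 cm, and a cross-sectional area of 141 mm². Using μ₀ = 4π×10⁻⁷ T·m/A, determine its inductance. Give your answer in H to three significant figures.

L ≈ 1.11 H

For a thin toroid, L = μ₀μᵣN²A/(2πR).
L = (4π×10⁻⁷)(1520)(2150)²(1.410×10^-4) / (2π×0.178 m) = 1.113 H.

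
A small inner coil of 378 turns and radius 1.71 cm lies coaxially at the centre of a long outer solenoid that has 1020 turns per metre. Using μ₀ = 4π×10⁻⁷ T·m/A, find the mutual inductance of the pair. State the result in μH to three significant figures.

M ≈ 445 μH

The outer solenoid produces a uniform field B₁ = μ₀n₁I₁ across the inner coil,
so the flux linkage is N₂Φ = N₂B₁A₂ = μ₀n₁N₂A₂·I₁, giving M = μ₀n₁N₂A₂.
A₂ = πr² = π(1.710×10^-2 m)² = 9.186×10^-4 m².
M = (4π×10⁻⁷)(1020)(378)(9.186×10^-4) = 4.451×10^-4 H.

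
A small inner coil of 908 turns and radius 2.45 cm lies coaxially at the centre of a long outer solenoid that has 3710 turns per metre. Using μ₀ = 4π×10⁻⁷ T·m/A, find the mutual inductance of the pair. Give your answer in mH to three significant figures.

The outer solenoid produces a uniform field B₁ = μ₀n₁I₁ across the inner coil,
so the flux linkage is N₂Φ = N₂B₁A₂ = μ₀n₁N₂A₂·I₁, giving M = μ₀n₁N₂A₂.
A₂ = πr² = π(2.450×10^-2 m)² = 1.886×10^-3 m².
M = (4π×10⁻⁷)(3710)(908)(1.886×10^-3) = 7.983×10^-3 H.

M ≈ 7.98 mH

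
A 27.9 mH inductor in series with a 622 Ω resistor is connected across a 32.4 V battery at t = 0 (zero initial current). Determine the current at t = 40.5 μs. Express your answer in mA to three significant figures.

I ≈ 31.0 mA

τ = L/R = 2.790×10^-2/622 = 4.486×10^-5 s; final current I_∞ = ε/R = 32.4/622 = 5.209×10^-2 A.
I(t) = I_∞(1 − e^(−t/τ)) with t/τ = 0.903.
I = (5.209×10^-2)(1 − e^(−0.903)) = 3.097×10^-2 A.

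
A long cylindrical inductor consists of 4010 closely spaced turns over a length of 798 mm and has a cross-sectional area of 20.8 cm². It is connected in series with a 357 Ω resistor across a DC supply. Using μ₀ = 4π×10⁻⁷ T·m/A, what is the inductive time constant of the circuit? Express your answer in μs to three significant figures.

τ ≈ 148 μs

A = 20.8 cm² = 2.080×10^-3 m².
L = μ₀N²A/ℓ = (4π×10⁻⁷)(4010)²(2.080×10^-3)/(0.798) = 5.267×10^-2 H.
τ = L/R = (5.267×10^-2)/(357) = 1.475×10^-4 s.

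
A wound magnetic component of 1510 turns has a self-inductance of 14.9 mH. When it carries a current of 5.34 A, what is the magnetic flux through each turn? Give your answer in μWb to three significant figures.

Φ_B ≈ 52.7 μWb

From L = NΦ_B/I, the flux per turn is Φ_B = LI/N.
Φ_B = (1.490×10^-2 H)(5.34 A)/1510 = 5.269×10^-5 Wb.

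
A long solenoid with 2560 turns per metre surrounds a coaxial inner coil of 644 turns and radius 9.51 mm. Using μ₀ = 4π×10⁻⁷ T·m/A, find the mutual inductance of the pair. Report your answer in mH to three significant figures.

The outer solenoid produces a uniform field B₁ = μ₀n₁I₁ across the inner coil,
so the flux linkage is N₂Φ = N₂B₁A₂ = μ₀n₁N₂A₂·I₁, giving M = μ₀n₁N₂A₂.
A₂ = πr² = π(9.510×10^-3 m)² = 2.841×10^-4 m².
M = (4π×10⁻⁷)(2560)(644)(2.841×10^-4) = 5.886×10^-4 H.

M ≈ 0.589 mH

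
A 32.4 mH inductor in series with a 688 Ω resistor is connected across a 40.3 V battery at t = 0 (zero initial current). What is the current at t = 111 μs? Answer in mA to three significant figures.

I ≈ 53.0 mA

τ = L/R = 3.240×10^-2/688 = 4.709×10^-5 s; final current I_∞ = ε/R = 40.3/688 = 5.858×10^-2 A.
I(t) = I_∞(1 − e^(−t/τ)) with t/τ = 2.357.
I = (5.858×10^-2)(1 − e^(−2.357)) = 5.303×10^-2 A.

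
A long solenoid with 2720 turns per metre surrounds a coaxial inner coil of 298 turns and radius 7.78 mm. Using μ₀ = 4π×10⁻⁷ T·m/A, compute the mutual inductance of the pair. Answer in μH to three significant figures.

M ≈ 194 μH

The outer solenoid produces a uniform field B₁ = μ₀n₁I₁ across the inner coil,
so the flux linkage is N₂Φ = N₂B₁A₂ = μ₀n₁N₂A₂·I₁, giving M = μ₀n₁N₂A₂.
A₂ = πr² = π(7.780×10^-3 m)² = 1.902×10^-4 m².
M = (4π×10⁻⁷)(2720)(298)(1.902×10^-4) = 1.937×10^-4 H.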